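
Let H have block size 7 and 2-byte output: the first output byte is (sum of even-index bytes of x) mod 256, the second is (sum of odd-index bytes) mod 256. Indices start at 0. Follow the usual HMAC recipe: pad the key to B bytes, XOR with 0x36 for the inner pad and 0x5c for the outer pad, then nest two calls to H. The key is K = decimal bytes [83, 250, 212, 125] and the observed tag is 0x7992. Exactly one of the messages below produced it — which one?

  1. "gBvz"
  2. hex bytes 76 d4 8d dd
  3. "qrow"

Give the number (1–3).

Key decimal bytes [83, 250, 212, 125] = 53 fa d4 7d is 4 bytes ≤ B = 7; zero-pad to 7 bytes: K' = 53 fa d4 7d 00 00 00.
K' ⊕ ipad = 65 cc e2 4b 36 36 36; K' ⊕ opad = 0f a6 88 21 5c 5c 5c.
m1: inner = H(65 cc e2 4b 36 36 36 67 42 76 7a) = 6f 2a; tag = H(0f a6 88 21 5c 5c 5c 6f 2a) = 7992 ← matches
m2: inner = H(65 cc e2 4b 36 36 36 76 d4 8d dd) = 64 50; tag = H(0f a6 88 21 5c 5c 5c 64 50) = 9f87
m3: inner = H(65 cc e2 4b 36 36 36 71 72 6f 77) = 9c 2d; tag = H(0f a6 88 21 5c 5c 5c 9c 2d) = 7cbf

1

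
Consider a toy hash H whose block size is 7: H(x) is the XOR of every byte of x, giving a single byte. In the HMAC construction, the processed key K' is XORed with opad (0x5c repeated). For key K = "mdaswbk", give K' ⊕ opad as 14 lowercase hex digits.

31383d2f2b3e37

Key "mdaswbk" = 6d 64 61 73 77 62 6b is exactly B = 7 bytes: K' = 6d 64 61 73 77 62 6b.
XOR each byte with 0x5c: 6d⊕5c=31, 64⊕5c=38, 61⊕5c=3d, 73⊕5c=2f, 77⊕5c=2b, 62⊕5c=3e, 6b⊕5c=37.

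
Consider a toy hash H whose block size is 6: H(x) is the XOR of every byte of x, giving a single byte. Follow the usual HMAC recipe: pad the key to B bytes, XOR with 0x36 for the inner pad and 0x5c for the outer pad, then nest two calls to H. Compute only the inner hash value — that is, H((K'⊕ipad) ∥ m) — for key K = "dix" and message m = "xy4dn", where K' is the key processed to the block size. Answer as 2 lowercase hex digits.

4a

Key "dix" = 64 69 78 is 3 bytes ≤ B = 6; zero-pad to 6 bytes: K' = 64 69 78 00 00 00.
K' ⊕ ipad = 52 5f 4e 36 36 36.
Inner input = 52 5f 4e 36 36 36 ∥ 78 79 34 64 6e.
Inner hash: XOR 52⊕5f⊕4e⊕36⊕36⊕36⊕78⊕79⊕34⊕64⊕6e = 4a.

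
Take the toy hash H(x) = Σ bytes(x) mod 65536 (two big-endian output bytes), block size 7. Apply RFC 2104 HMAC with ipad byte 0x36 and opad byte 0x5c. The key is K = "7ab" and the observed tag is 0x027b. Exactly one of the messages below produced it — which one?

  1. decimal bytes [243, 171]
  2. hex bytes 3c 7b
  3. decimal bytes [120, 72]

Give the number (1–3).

Key "7ab" = 37 61 62 is 3 bytes ≤ B = 7; zero-pad to 7 bytes: K' = 37 61 62 00 00 00 00.
K' ⊕ ipad = 01 57 54 36 36 36 36; K' ⊕ opad = 6b 3d 3e 5c 5c 5c 5c.
m1: inner = H(01 57 54 36 36 36 36 f3 ab) = 03 22; tag = H(6b 3d 3e 5c 5c 5c 5c 03 22) = 027b ← matches
m2: inner = H(01 57 54 36 36 36 36 3c 7b) = 02 3b; tag = H(6b 3d 3e 5c 5c 5c 5c 02 3b) = 0293
m3: inner = H(01 57 54 36 36 36 36 78 48) = 02 44; tag = H(6b 3d 3e 5c 5c 5c 5c 02 44) = 029c

1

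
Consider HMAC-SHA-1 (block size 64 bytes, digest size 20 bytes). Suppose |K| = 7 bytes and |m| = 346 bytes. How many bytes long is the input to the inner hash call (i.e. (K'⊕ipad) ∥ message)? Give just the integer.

Key is 7 ≤ 64 bytes, zero-padded: |K'| = 64.
Inner input = (K'⊕ipad) ∥ m → 64 + 346 = 410 bytes.

410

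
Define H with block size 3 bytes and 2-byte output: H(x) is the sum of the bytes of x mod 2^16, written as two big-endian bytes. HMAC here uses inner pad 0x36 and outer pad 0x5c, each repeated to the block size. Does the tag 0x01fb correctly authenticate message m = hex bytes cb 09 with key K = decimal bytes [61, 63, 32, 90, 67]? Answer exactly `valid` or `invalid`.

invalid

Key decimal bytes [61, 63, 32, 90, 67] = 3d 3f 20 5a 43 is 5 bytes > B = 3, so hash it first: H(key) = 01 39, then zero-pad to 3 bytes: K' = 01 39 00.
K' ⊕ ipad = 37 0f 36; K' ⊕ opad = 5d 65 5c.
Inner hash: sum = 55+15+54+203+9 = 336 → 01 50.
Outer hash (recomputed tag): sum = 93+101+92+1+80 = 367 → 01 6f.
Recomputed tag = 016f; claimed = 01fb → mismatch.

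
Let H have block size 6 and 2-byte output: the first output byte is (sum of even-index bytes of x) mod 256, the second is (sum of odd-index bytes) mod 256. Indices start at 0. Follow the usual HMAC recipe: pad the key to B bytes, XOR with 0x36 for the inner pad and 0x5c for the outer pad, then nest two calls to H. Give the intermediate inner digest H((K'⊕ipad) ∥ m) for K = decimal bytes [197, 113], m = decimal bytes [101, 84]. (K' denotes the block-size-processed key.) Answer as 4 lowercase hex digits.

Key decimal bytes [197, 113] = c5 71 is 2 bytes ≤ B = 6; zero-pad to 6 bytes: K' = c5 71 00 00 00 00.
K' ⊕ ipad = f3 47 36 36 36 36.
Inner input = f3 47 36 36 36 36 ∥ 65 54.
Inner hash: even-index sum = 452 mod 256 = 196; odd-index sum = 263 mod 256 = 7 → c4 07.

c407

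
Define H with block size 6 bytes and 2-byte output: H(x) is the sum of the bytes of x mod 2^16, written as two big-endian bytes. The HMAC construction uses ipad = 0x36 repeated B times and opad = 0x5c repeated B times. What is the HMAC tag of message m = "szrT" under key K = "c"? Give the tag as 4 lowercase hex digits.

0224

Key "c" = 63 is 1 byte ≤ B = 6; zero-pad to 6 bytes: K' = 63 00 00 00 00 00.
K' ⊕ ipad = 55 36 36 36 36 36.  K' ⊕ opad = 3f 5c 5c 5c 5c 5c.
Inner input = (K'⊕ipad) ∥ m = 55 36 36 36 36 36 ∥ 73 7a 72 54.
Inner hash: sum = 85+54+54+54+54+54+115+122+114+84 = 790 → 03 16.
Outer input = (K'⊕opad) ∥ inner = 3f 5c 5c 5c 5c 5c ∥ 03 16.
Outer hash (tag): sum = 63+92+92+92+92+92+3+22 = 548 → 02 24.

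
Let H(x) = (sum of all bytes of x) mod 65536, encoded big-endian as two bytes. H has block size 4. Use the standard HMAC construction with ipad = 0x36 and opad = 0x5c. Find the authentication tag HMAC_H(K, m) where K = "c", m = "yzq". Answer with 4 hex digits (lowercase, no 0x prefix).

01b0

Key "c" = 63 is 1 byte ≤ B = 4; zero-pad to 4 bytes: K' = 63 00 00 00.
K' ⊕ ipad = 55 36 36 36.  K' ⊕ opad = 3f 5c 5c 5c.
Inner input = (K'⊕ipad) ∥ m = 55 36 36 36 ∥ 79 7a 71.
Inner hash: sum = 85+54+54+54+121+122+113 = 603 → 02 5b.
Outer input = (K'⊕opad) ∥ inner = 3f 5c 5c 5c ∥ 02 5b.
Outer hash (tag): sum = 63+92+92+92+2+91 = 432 → 01 b0.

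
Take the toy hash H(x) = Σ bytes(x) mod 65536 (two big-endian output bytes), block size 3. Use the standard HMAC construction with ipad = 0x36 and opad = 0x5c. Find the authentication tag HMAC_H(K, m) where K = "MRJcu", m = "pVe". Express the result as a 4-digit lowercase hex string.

01e7

Key "MRJcu" = 4d 52 4a 63 75 is 5 bytes > B = 3, so hash it first: H(key) = 01 c1, then zero-pad to 3 bytes: K' = 01 c1 00.
K' ⊕ ipad = 37 f7 36.  K' ⊕ opad = 5d 9d 5c.
Inner input = (K'⊕ipad) ∥ m = 37 f7 36 ∥ 70 56 65.
Inner hash: sum = 55+247+54+112+86+101 = 655 → 02 8f.
Outer input = (K'⊕opad) ∥ inner = 5d 9d 5c ∥ 02 8f.
Outer hash (tag): sum = 93+157+92+2+143 = 487 → 01 e7.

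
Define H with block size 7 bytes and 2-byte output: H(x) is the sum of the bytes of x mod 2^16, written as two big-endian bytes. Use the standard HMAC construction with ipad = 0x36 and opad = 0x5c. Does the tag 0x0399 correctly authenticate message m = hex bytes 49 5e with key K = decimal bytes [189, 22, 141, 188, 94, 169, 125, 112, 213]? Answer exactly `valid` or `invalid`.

Key decimal bytes [189, 22, 141, 188, 94, 169, 125, 112, 213] = bd 16 8d bc 5e a9 7d 70 d5 is 9 bytes > B = 7, so hash it first: H(key) = 04 e5, then zero-pad to 7 bytes: K' = 04 e5 00 00 00 00 00.
K' ⊕ ipad = 32 d3 36 36 36 36 36; K' ⊕ opad = 58 b9 5c 5c 5c 5c 5c.
Inner hash: sum = 50+211+54+54+54+54+54+73+94 = 698 → 02 ba.
Outer hash (recomputed tag): sum = 88+185+92+92+92+92+92+2+186 = 921 → 03 99.
Recomputed tag = 0399; claimed = 0399 → match.

valid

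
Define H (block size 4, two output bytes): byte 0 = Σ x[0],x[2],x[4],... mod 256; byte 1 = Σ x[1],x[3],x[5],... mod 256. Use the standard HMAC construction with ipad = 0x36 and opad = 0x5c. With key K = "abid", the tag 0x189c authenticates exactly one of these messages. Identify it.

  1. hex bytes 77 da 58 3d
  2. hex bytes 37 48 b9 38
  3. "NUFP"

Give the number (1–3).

2

Key "abid" = 61 62 69 64 is exactly B = 4 bytes: K' = 61 62 69 64.
K' ⊕ ipad = 57 54 5f 52; K' ⊕ opad = 3d 3e 35 38.
m1: inner = H(57 54 5f 52 77 da 58 3d) = 85 bd; tag = H(3d 3e 35 38 85 bd) = f733
m2: inner = H(57 54 5f 52 37 48 b9 38) = a6 26; tag = H(3d 3e 35 38 a6 26) = 189c ← matches
m3: inner = H(57 54 5f 52 4e 55 46 50) = 4a 4b; tag = H(3d 3e 35 38 4a 4b) = bcc1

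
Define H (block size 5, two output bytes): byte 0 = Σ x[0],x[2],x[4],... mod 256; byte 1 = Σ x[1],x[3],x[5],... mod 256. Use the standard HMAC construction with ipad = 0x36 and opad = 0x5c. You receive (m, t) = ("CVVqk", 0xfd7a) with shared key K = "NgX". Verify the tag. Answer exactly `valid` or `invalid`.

valid

Key "NgX" = 4e 67 58 is 3 bytes ≤ B = 5; zero-pad to 5 bytes: K' = 4e 67 58 00 00.
K' ⊕ ipad = 78 51 6e 36 36; K' ⊕ opad = 12 3b 04 5c 5c.
Inner hash: even-index sum = 483 mod 256 = 227; odd-index sum = 395 mod 256 = 139 → e3 8b.
Outer hash (recomputed tag): even-index sum = 253 mod 256 = 253; odd-index sum = 378 mod 256 = 122 → fd 7a.
Recomputed tag = fd7a; claimed = fd7a → match.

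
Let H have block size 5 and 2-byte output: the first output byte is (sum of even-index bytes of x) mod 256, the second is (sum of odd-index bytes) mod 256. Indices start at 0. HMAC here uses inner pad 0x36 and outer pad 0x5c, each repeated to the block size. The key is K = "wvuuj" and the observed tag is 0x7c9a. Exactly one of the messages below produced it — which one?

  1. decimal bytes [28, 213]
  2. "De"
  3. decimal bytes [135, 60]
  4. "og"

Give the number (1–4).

Key "wvuuj" = 77 76 75 75 6a is exactly B = 5 bytes: K' = 77 76 75 75 6a.
K' ⊕ ipad = 41 40 43 43 5c; K' ⊕ opad = 2b 2a 29 29 36.
m1: inner = H(41 40 43 43 5c 1c d5) = b5 9f; tag = H(2b 2a 29 29 36 b5 9f) = 2908
m2: inner = H(41 40 43 43 5c 44 65) = 45 c7; tag = H(2b 2a 29 29 36 45 c7) = 5198
m3: inner = H(41 40 43 43 5c 87 3c) = 1c 0a; tag = H(2b 2a 29 29 36 1c 0a) = 946f
m4: inner = H(41 40 43 43 5c 6f 67) = 47 f2; tag = H(2b 2a 29 29 36 47 f2) = 7c9a ← matches

4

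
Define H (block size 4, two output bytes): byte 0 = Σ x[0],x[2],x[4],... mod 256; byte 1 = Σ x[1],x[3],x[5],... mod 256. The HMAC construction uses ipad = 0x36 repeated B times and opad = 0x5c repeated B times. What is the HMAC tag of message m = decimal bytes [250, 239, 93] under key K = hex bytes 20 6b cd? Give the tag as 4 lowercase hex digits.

Key hex bytes 20 6b cd is 3 bytes ≤ B = 4; zero-pad to 4 bytes: K' = 20 6b cd 00.
K' ⊕ ipad = 16 5d fb 36.  K' ⊕ opad = 7c 37 91 5c.
Inner input = (K'⊕ipad) ∥ m = 16 5d fb 36 ∥ fa ef 5d.
Inner hash: even-index sum = 616 mod 256 = 104; odd-index sum = 386 mod 256 = 130 → 68 82.
Outer input = (K'⊕opad) ∥ inner = 7c 37 91 5c ∥ 68 82.
Outer hash (tag): even-index sum = 373 mod 256 = 117; odd-index sum = 277 mod 256 = 21 → 75 15.

7515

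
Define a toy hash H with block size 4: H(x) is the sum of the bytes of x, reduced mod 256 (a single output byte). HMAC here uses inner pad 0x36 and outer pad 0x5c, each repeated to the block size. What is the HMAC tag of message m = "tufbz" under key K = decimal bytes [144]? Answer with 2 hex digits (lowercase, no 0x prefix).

Key decimal bytes [144] = 90 is 1 byte ≤ B = 4; zero-pad to 4 bytes: K' = 90 00 00 00.
K' ⊕ ipad = a6 36 36 36.  K' ⊕ opad = cc 5c 5c 5c.
Inner input = (K'⊕ipad) ∥ m = a6 36 36 36 ∥ 74 75 66 62 7a.
Inner hash: sum = 166+54+54+54+116+117+102+98+122 = 883; mod 256 = 115 → 73.
Outer input = (K'⊕opad) ∥ inner = cc 5c 5c 5c ∥ 73.
Outer hash (tag): sum = 204+92+92+92+115 = 595; mod 256 = 83 → 53.

53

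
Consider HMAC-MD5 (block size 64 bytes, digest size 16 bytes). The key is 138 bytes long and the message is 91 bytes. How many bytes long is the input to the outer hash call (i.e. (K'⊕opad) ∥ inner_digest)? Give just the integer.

80

Key is 138 > 64 bytes, so it is hashed to 16 bytes then zero-padded to 64: |K'| = 64.
Outer input = (K'⊕opad) ∥ H(inner) → 64 + 16 = 80 bytes.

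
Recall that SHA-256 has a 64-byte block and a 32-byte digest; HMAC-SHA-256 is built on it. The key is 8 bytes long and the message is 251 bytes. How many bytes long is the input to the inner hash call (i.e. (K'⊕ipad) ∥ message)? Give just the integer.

315

Key is 8 ≤ 64 bytes, zero-padded: |K'| = 64.
Inner input = (K'⊕ipad) ∥ m → 64 + 251 = 315 bytes.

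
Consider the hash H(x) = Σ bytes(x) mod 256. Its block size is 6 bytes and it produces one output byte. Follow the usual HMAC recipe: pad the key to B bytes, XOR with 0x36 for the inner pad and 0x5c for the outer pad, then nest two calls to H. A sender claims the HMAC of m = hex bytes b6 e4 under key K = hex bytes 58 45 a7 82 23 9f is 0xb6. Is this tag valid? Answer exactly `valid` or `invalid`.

valid

Key hex bytes 58 45 a7 82 23 9f is exactly B = 6 bytes: K' = 58 45 a7 82 23 9f.
K' ⊕ ipad = 6e 73 91 b4 15 a9; K' ⊕ opad = 04 19 fb de 7f c3.
Inner hash: sum = 110+115+145+180+21+169+182+228 = 1150; mod 256 = 126 → 7e.
Outer hash (recomputed tag): sum = 4+25+251+222+127+195+126 = 950; mod 256 = 182 → b6.
Recomputed tag = b6; claimed = b6 → match.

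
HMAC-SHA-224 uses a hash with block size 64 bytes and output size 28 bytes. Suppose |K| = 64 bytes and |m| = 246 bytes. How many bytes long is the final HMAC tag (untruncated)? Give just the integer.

The tag is one SHA-224 digest: 28 bytes.

28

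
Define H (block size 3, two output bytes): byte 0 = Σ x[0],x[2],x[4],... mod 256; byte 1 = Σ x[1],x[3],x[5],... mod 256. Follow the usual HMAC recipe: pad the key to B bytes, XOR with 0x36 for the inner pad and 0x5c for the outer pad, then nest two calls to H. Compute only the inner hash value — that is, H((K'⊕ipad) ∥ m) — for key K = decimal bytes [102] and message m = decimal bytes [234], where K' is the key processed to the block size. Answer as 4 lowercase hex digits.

8620

Key decimal bytes [102] = 66 is 1 byte ≤ B = 3; zero-pad to 3 bytes: K' = 66 00 00.
K' ⊕ ipad = 50 36 36.
Inner input = 50 36 36 ∥ ea.
Inner hash: even-index sum = 134 mod 256 = 134; odd-index sum = 288 mod 256 = 32 → 86 20.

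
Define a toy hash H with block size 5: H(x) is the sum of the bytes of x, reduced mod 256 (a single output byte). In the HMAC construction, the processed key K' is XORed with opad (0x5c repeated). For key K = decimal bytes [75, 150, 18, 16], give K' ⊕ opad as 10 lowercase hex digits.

17ca4e4c5c

Key decimal bytes [75, 150, 18, 16] = 4b 96 12 10 is 4 bytes ≤ B = 5; zero-pad to 5 bytes: K' = 4b 96 12 10 00.
XOR each byte with 0x5c: 4b⊕5c=17, 96⊕5c=ca, 12⊕5c=4e, 10⊕5c=4c, 00⊕5c=5c.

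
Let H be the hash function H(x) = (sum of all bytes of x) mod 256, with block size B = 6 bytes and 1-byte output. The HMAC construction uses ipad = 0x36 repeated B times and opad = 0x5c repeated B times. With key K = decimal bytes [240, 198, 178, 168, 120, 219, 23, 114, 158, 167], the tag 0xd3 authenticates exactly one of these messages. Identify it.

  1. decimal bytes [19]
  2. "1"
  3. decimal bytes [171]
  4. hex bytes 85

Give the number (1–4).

Key decimal bytes [240, 198, 178, 168, 120, 219, 23, 114, 158, 167] = f0 c6 b2 a8 78 db 17 72 9e a7 is 10 bytes > B = 6, so hash it first: H(key) = 31, then zero-pad to 6 bytes: K' = 31 00 00 00 00 00.
K' ⊕ ipad = 07 36 36 36 36 36; K' ⊕ opad = 6d 5c 5c 5c 5c 5c.
m1: inner = H(07 36 36 36 36 36 13) = 28; tag = H(6d 5c 5c 5c 5c 5c 28) = 61
m2: inner = H(07 36 36 36 36 36 31) = 46; tag = H(6d 5c 5c 5c 5c 5c 46) = 7f
m3: inner = H(07 36 36 36 36 36 ab) = c0; tag = H(6d 5c 5c 5c 5c 5c c0) = f9
m4: inner = H(07 36 36 36 36 36 85) = 9a; tag = H(6d 5c 5c 5c 5c 5c 9a) = d3 ← matches

4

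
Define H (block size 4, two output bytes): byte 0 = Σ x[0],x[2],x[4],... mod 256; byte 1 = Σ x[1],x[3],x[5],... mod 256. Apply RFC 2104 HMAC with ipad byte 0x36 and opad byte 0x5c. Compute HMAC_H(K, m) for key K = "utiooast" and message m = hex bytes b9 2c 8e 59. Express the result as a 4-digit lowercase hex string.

6b89

Key "utiooast" = 75 74 69 6f 6f 61 73 74 is 8 bytes > B = 4, so hash it first: H(key) = c0 b8, then zero-pad to 4 bytes: K' = c0 b8 00 00.
K' ⊕ ipad = f6 8e 36 36.  K' ⊕ opad = 9c e4 5c 5c.
Inner input = (K'⊕ipad) ∥ m = f6 8e 36 36 ∥ b9 2c 8e 59.
Inner hash: even-index sum = 627 mod 256 = 115; odd-index sum = 329 mod 256 = 73 → 73 49.
Outer input = (K'⊕opad) ∥ inner = 9c e4 5c 5c ∥ 73 49.
Outer hash (tag): even-index sum = 363 mod 256 = 107; odd-index sum = 393 mod 256 = 137 → 6b 89.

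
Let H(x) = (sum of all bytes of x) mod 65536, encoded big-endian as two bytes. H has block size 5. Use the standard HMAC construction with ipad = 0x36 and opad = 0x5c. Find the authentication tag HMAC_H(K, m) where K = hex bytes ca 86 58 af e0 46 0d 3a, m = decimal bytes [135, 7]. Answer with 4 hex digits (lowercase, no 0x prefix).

0264

Key hex bytes ca 86 58 af e0 46 0d 3a is 8 bytes > B = 5, so hash it first: H(key) = 03 c4, then zero-pad to 5 bytes: K' = 03 c4 00 00 00.
K' ⊕ ipad = 35 f2 36 36 36.  K' ⊕ opad = 5f 98 5c 5c 5c.
Inner input = (K'⊕ipad) ∥ m = 35 f2 36 36 36 ∥ 87 07.
Inner hash: sum = 53+242+54+54+54+135+7 = 599 → 02 57.
Outer input = (K'⊕opad) ∥ inner = 5f 98 5c 5c 5c ∥ 02 57.
Outer hash (tag): sum = 95+152+92+92+92+2+87 = 612 → 02 64.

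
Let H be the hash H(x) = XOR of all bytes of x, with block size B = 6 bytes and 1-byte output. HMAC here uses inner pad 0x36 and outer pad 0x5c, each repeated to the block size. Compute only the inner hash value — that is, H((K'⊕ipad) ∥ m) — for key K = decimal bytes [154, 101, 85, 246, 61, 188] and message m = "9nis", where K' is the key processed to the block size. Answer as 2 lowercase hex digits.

90

Key decimal bytes [154, 101, 85, 246, 61, 188] = 9a 65 55 f6 3d bc is exactly B = 6 bytes: K' = 9a 65 55 f6 3d bc.
K' ⊕ ipad = ac 53 63 c0 0b 8a.
Inner input = ac 53 63 c0 0b 8a ∥ 39 6e 69 73.
Inner hash: XOR ac⊕53⊕63⊕c0⊕0b⊕8a⊕39⊕6e⊕69⊕73 = 90.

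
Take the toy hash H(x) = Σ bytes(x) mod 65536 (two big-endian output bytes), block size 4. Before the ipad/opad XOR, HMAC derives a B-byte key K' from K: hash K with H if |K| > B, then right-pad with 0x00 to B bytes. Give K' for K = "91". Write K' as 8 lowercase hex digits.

Key "91" = 39 31 is 2 bytes ≤ B = 4; zero-pad to 4 bytes: K' = 39 31 00 00.

39310000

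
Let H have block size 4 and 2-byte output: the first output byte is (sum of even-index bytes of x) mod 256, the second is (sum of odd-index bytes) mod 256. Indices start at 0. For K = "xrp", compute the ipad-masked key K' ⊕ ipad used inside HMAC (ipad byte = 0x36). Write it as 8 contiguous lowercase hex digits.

Key "xrp" = 78 72 70 is 3 bytes ≤ B = 4; zero-pad to 4 bytes: K' = 78 72 70 00.
XOR each byte with 0x36: 78⊕36=4e, 72⊕36=44, 70⊕36=46, 00⊕36=36.

4e444636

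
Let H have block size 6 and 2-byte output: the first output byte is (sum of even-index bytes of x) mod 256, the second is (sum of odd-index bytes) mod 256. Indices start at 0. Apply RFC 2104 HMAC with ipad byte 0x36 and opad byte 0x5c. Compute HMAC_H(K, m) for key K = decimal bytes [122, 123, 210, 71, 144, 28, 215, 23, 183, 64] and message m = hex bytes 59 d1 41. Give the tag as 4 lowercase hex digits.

5061

Key decimal bytes [122, 123, 210, 71, 144, 28, 215, 23, 183, 64] = 7a 7b d2 47 90 1c d7 17 b7 40 is 10 bytes > B = 6, so hash it first: H(key) = 6a 35, then zero-pad to 6 bytes: K' = 6a 35 00 00 00 00.
K' ⊕ ipad = 5c 03 36 36 36 36.  K' ⊕ opad = 36 69 5c 5c 5c 5c.
Inner input = (K'⊕ipad) ∥ m = 5c 03 36 36 36 36 ∥ 59 d1 41.
Inner hash: even-index sum = 354 mod 256 = 98; odd-index sum = 320 mod 256 = 64 → 62 40.
Outer input = (K'⊕opad) ∥ inner = 36 69 5c 5c 5c 5c ∥ 62 40.
Outer hash (tag): even-index sum = 336 mod 256 = 80; odd-index sum = 353 mod 256 = 97 → 50 61.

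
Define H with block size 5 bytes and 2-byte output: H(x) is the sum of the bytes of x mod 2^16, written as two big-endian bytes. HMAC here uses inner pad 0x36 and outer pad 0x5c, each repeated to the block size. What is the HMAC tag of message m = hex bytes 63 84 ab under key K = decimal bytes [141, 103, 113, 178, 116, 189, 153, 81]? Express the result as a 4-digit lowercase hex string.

0246

Key decimal bytes [141, 103, 113, 178, 116, 189, 153, 81] = 8d 67 71 b2 74 bd 99 51 is 8 bytes > B = 5, so hash it first: H(key) = 04 32, then zero-pad to 5 bytes: K' = 04 32 00 00 00.
K' ⊕ ipad = 32 04 36 36 36.  K' ⊕ opad = 58 6e 5c 5c 5c.
Inner input = (K'⊕ipad) ∥ m = 32 04 36 36 36 ∥ 63 84 ab.
Inner hash: sum = 50+4+54+54+54+99+132+171 = 618 → 02 6a.
Outer input = (K'⊕opad) ∥ inner = 58 6e 5c 5c 5c ∥ 02 6a.
Outer hash (tag): sum = 88+110+92+92+92+2+106 = 582 → 02 46.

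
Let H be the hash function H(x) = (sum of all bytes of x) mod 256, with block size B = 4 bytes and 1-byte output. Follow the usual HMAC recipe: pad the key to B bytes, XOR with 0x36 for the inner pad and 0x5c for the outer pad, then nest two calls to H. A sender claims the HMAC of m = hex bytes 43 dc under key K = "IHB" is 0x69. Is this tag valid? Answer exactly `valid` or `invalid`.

valid

Key "IHB" = 49 48 42 is 3 bytes ≤ B = 4; zero-pad to 4 bytes: K' = 49 48 42 00.
K' ⊕ ipad = 7f 7e 74 36; K' ⊕ opad = 15 14 1e 5c.
Inner hash: sum = 127+126+116+54+67+220 = 710; mod 256 = 198 → c6.
Outer hash (recomputed tag): sum = 21+20+30+92+198 = 361; mod 256 = 105 → 69.
Recomputed tag = 69; claimed = 69 → match.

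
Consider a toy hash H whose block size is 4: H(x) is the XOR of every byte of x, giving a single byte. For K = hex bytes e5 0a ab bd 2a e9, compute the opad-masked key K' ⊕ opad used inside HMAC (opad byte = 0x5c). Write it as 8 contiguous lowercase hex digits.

Key hex bytes e5 0a ab bd 2a e9 is 6 bytes > B = 4, so hash it first: H(key) = 3a, then zero-pad to 4 bytes: K' = 3a 00 00 00.
XOR each byte with 0x5c: 3a⊕5c=66, 00⊕5c=5c, 00⊕5c=5c, 00⊕5c=5c.

665c5c5c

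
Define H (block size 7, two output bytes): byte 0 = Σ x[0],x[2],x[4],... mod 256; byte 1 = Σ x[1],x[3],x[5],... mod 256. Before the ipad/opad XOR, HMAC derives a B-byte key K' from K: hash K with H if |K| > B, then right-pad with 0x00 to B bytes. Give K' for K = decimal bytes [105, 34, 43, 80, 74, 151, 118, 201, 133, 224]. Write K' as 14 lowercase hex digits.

|K| = 10 > B = 7, so first hash the key.
H(K): even-index sum = 473 mod 256 = 217; odd-index sum = 690 mod 256 = 178 → d9 b2.
Zero-pad H(K) = d9 b2 to 7 bytes: K' = d9 b2 00 00 00 00 00.

d9b20000000000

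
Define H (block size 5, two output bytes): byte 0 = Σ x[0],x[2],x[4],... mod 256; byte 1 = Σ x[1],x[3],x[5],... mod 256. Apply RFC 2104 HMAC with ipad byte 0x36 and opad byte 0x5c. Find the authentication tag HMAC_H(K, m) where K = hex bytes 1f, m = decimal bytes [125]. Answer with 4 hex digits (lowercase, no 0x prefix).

e44d

Key hex bytes 1f is 1 byte ≤ B = 5; zero-pad to 5 bytes: K' = 1f 00 00 00 00.
K' ⊕ ipad = 29 36 36 36 36.  K' ⊕ opad = 43 5c 5c 5c 5c.
Inner input = (K'⊕ipad) ∥ m = 29 36 36 36 36 ∥ 7d.
Inner hash: even-index sum = 149 mod 256 = 149; odd-index sum = 233 mod 256 = 233 → 95 e9.
Outer input = (K'⊕opad) ∥ inner = 43 5c 5c 5c 5c ∥ 95 e9.
Outer hash (tag): even-index sum = 484 mod 256 = 228; odd-index sum = 333 mod 256 = 77 → e4 4d.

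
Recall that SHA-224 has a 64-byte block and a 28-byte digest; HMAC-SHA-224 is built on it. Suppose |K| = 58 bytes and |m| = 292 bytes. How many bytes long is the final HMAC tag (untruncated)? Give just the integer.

28

The tag is one SHA-224 digest: 28 bytes.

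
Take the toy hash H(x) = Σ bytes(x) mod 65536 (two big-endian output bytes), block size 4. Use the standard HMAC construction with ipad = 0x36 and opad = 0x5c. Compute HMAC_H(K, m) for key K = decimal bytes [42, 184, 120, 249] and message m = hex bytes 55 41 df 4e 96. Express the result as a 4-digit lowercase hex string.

Key decimal bytes [42, 184, 120, 249] = 2a b8 78 f9 is exactly B = 4 bytes: K' = 2a b8 78 f9.
K' ⊕ ipad = 1c 8e 4e cf.  K' ⊕ opad = 76 e4 24 a5.
Inner input = (K'⊕ipad) ∥ m = 1c 8e 4e cf ∥ 55 41 df 4e 96.
Inner hash: sum = 28+142+78+207+85+65+223+78+150 = 1056 → 04 20.
Outer input = (K'⊕opad) ∥ inner = 76 e4 24 a5 ∥ 04 20.
Outer hash (tag): sum = 118+228+36+165+4+32 = 583 → 02 47.

0247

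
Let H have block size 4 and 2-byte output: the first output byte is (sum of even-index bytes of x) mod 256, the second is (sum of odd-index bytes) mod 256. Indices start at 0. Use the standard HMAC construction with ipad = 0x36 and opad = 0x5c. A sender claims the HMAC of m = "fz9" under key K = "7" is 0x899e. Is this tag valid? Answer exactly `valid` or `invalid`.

invalid

Key "7" = 37 is 1 byte ≤ B = 4; zero-pad to 4 bytes: K' = 37 00 00 00.
K' ⊕ ipad = 01 36 36 36; K' ⊕ opad = 6b 5c 5c 5c.
Inner hash: even-index sum = 214 mod 256 = 214; odd-index sum = 230 mod 256 = 230 → d6 e6.
Outer hash (recomputed tag): even-index sum = 413 mod 256 = 157; odd-index sum = 414 mod 256 = 158 → 9d 9e.
Recomputed tag = 9d9e; claimed = 899e → mismatch.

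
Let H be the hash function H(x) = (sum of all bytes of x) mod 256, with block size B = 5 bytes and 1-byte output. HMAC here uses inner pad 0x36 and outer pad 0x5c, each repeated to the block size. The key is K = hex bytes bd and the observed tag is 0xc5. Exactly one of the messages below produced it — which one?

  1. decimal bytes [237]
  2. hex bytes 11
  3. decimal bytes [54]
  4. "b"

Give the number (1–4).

2

Key hex bytes bd is 1 byte ≤ B = 5; zero-pad to 5 bytes: K' = bd 00 00 00 00.
K' ⊕ ipad = 8b 36 36 36 36; K' ⊕ opad = e1 5c 5c 5c 5c.
m1: inner = H(8b 36 36 36 36 ed) = 50; tag = H(e1 5c 5c 5c 5c 50) = a1
m2: inner = H(8b 36 36 36 36 11) = 74; tag = H(e1 5c 5c 5c 5c 74) = c5 ← matches
m3: inner = H(8b 36 36 36 36 36) = 99; tag = H(e1 5c 5c 5c 5c 99) = ea
m4: inner = H(8b 36 36 36 36 62) = c5; tag = H(e1 5c 5c 5c 5c c5) = 16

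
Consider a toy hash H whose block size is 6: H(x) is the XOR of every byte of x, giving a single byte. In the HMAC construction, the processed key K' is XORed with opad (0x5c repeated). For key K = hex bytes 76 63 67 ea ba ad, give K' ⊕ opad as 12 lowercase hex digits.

Key hex bytes 76 63 67 ea ba ad is exactly B = 6 bytes: K' = 76 63 67 ea ba ad.
XOR each byte with 0x5c: 76⊕5c=2a, 63⊕5c=3f, 67⊕5c=3b, ea⊕5c=b6, ba⊕5c=e6, ad⊕5c=f1.

2a3f3bb6e6f1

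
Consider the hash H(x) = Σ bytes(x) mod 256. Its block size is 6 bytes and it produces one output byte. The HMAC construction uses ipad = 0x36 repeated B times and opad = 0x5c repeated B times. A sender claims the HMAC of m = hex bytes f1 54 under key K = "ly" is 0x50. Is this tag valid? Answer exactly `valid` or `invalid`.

Key "ly" = 6c 79 is 2 bytes ≤ B = 6; zero-pad to 6 bytes: K' = 6c 79 00 00 00 00.
K' ⊕ ipad = 5a 4f 36 36 36 36; K' ⊕ opad = 30 25 5c 5c 5c 5c.
Inner hash: sum = 90+79+54+54+54+54+241+84 = 710; mod 256 = 198 → c6.
Outer hash (recomputed tag): sum = 48+37+92+92+92+92+198 = 651; mod 256 = 139 → 8b.
Recomputed tag = 8b; claimed = 50 → mismatch.

invalid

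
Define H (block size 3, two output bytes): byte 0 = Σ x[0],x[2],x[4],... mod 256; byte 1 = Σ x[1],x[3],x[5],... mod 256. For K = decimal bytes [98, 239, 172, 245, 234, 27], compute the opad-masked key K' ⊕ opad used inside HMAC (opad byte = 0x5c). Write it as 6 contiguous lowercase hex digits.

Key decimal bytes [98, 239, 172, 245, 234, 27] = 62 ef ac f5 ea 1b is 6 bytes > B = 3, so hash it first: H(key) = f8 ff, then zero-pad to 3 bytes: K' = f8 ff 00.
XOR each byte with 0x5c: f8⊕5c=a4, ff⊕5c=a3, 00⊕5c=5c.

a4a35c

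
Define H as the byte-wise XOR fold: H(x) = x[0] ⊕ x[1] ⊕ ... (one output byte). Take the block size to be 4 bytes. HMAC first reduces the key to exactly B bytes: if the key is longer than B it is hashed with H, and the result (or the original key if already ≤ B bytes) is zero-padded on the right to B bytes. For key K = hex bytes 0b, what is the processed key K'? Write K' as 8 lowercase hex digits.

Key hex bytes 0b is 1 byte ≤ B = 4; zero-pad to 4 bytes: K' = 0b 00 00 00.

0b000000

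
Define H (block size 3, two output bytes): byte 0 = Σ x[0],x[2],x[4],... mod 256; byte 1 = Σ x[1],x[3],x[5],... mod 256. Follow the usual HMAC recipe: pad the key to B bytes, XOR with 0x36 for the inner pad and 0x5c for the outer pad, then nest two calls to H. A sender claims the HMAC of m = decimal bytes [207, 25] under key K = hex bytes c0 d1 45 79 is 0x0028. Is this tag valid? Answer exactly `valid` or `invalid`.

invalid

Key hex bytes c0 d1 45 79 is 4 bytes > B = 3, so hash it first: H(key) = 05 4a, then zero-pad to 3 bytes: K' = 05 4a 00.
K' ⊕ ipad = 33 7c 36; K' ⊕ opad = 59 16 5c.
Inner hash: even-index sum = 130 mod 256 = 130; odd-index sum = 331 mod 256 = 75 → 82 4b.
Outer hash (recomputed tag): even-index sum = 256 mod 256 = 0; odd-index sum = 152 mod 256 = 152 → 00 98.
Recomputed tag = 0098; claimed = 0028 → mismatch.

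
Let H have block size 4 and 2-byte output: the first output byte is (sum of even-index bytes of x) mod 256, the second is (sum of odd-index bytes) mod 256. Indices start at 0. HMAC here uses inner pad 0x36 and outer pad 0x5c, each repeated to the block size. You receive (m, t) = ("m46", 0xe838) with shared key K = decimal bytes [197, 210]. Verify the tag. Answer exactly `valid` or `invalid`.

Key decimal bytes [197, 210] = c5 d2 is 2 bytes ≤ B = 4; zero-pad to 4 bytes: K' = c5 d2 00 00.
K' ⊕ ipad = f3 e4 36 36; K' ⊕ opad = 99 8e 5c 5c.
Inner hash: even-index sum = 460 mod 256 = 204; odd-index sum = 334 mod 256 = 78 → cc 4e.
Outer hash (recomputed tag): even-index sum = 449 mod 256 = 193; odd-index sum = 312 mod 256 = 56 → c1 38.
Recomputed tag = c138; claimed = e838 → mismatch.

invalid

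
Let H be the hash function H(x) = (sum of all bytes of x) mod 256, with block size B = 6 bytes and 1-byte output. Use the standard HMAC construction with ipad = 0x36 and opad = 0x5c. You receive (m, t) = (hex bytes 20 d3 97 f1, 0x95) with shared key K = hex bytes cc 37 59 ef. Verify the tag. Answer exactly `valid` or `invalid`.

Key hex bytes cc 37 59 ef is 4 bytes ≤ B = 6; zero-pad to 6 bytes: K' = cc 37 59 ef 00 00.
K' ⊕ ipad = fa 01 6f d9 36 36; K' ⊕ opad = 90 6b 05 b3 5c 5c.
Inner hash: sum = 250+1+111+217+54+54+32+211+151+241 = 1322; mod 256 = 42 → 2a.
Outer hash (recomputed tag): sum = 144+107+5+179+92+92+42 = 661; mod 256 = 149 → 95.
Recomputed tag = 95; claimed = 95 → match.

valid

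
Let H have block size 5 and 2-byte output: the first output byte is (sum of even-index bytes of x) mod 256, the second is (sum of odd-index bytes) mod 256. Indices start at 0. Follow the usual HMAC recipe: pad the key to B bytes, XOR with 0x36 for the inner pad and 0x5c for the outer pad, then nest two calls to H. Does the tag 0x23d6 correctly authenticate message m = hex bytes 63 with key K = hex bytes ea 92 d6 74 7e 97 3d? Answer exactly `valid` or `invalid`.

Key hex bytes ea 92 d6 74 7e 97 3d is 7 bytes > B = 5, so hash it first: H(key) = 7b 9d, then zero-pad to 5 bytes: K' = 7b 9d 00 00 00.
K' ⊕ ipad = 4d ab 36 36 36; K' ⊕ opad = 27 c1 5c 5c 5c.
Inner hash: even-index sum = 185 mod 256 = 185; odd-index sum = 324 mod 256 = 68 → b9 44.
Outer hash (recomputed tag): even-index sum = 291 mod 256 = 35; odd-index sum = 470 mod 256 = 214 → 23 d6.
Recomputed tag = 23d6; claimed = 23d6 → match.

valid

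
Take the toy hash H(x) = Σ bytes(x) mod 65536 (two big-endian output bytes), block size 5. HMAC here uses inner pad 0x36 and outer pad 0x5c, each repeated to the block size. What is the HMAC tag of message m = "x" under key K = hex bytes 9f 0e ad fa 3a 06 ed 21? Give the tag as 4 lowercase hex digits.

Key hex bytes 9f 0e ad fa 3a 06 ed 21 is 8 bytes > B = 5, so hash it first: H(key) = 03 a2, then zero-pad to 5 bytes: K' = 03 a2 00 00 00.
K' ⊕ ipad = 35 94 36 36 36.  K' ⊕ opad = 5f fe 5c 5c 5c.
Inner input = (K'⊕ipad) ∥ m = 35 94 36 36 36 ∥ 78.
Inner hash: sum = 53+148+54+54+54+120 = 483 → 01 e3.
Outer input = (K'⊕opad) ∥ inner = 5f fe 5c 5c 5c ∥ 01 e3.
Outer hash (tag): sum = 95+254+92+92+92+1+227 = 853 → 03 55.

0355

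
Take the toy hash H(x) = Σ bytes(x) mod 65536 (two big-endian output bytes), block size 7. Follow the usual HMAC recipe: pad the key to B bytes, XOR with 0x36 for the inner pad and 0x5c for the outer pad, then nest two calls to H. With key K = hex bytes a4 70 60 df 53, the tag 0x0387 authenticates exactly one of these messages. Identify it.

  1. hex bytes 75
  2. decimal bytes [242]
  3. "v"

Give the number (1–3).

Key hex bytes a4 70 60 df 53 is 5 bytes ≤ B = 7; zero-pad to 7 bytes: K' = a4 70 60 df 53 00 00.
K' ⊕ ipad = 92 46 56 e9 65 36 36; K' ⊕ opad = f8 2c 3c 83 0f 5c 5c.
m1: inner = H(92 46 56 e9 65 36 36 75) = 03 5d; tag = H(f8 2c 3c 83 0f 5c 5c 03 5d) = 030a
m2: inner = H(92 46 56 e9 65 36 36 f2) = 03 da; tag = H(f8 2c 3c 83 0f 5c 5c 03 da) = 0387 ← matches
m3: inner = H(92 46 56 e9 65 36 36 76) = 03 5e; tag = H(f8 2c 3c 83 0f 5c 5c 03 5e) = 030b

2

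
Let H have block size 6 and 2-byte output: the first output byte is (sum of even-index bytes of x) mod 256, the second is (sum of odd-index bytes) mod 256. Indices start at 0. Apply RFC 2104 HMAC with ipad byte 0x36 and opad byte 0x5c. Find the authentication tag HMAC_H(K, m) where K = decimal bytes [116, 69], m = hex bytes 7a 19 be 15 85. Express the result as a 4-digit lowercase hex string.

Key decimal bytes [116, 69] = 74 45 is 2 bytes ≤ B = 6; zero-pad to 6 bytes: K' = 74 45 00 00 00 00.
K' ⊕ ipad = 42 73 36 36 36 36.  K' ⊕ opad = 28 19 5c 5c 5c 5c.
Inner input = (K'⊕ipad) ∥ m = 42 73 36 36 36 36 ∥ 7a 19 be 15 85.
Inner hash: even-index sum = 619 mod 256 = 107; odd-index sum = 269 mod 256 = 13 → 6b 0d.
Outer input = (K'⊕opad) ∥ inner = 28 19 5c 5c 5c 5c ∥ 6b 0d.
Outer hash (tag): even-index sum = 331 mod 256 = 75; odd-index sum = 222 mod 256 = 222 → 4b de.

4bde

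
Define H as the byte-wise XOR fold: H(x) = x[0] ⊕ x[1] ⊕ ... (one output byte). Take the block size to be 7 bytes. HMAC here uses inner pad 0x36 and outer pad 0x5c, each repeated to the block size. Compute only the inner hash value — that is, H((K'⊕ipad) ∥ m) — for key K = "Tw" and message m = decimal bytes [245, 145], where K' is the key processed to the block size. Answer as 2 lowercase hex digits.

Key "Tw" = 54 77 is 2 bytes ≤ B = 7; zero-pad to 7 bytes: K' = 54 77 00 00 00 00 00.
K' ⊕ ipad = 62 41 36 36 36 36 36.
Inner input = 62 41 36 36 36 36 36 ∥ f5 91.
Inner hash: XOR 62⊕41⊕36⊕36⊕36⊕36⊕36⊕f5⊕91 = 71.

71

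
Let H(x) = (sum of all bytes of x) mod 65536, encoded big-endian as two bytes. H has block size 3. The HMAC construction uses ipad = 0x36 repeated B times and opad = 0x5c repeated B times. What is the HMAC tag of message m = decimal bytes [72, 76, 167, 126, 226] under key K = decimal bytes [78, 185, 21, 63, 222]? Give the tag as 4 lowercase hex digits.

0136

Key decimal bytes [78, 185, 21, 63, 222] = 4e b9 15 3f de is 5 bytes > B = 3, so hash it first: H(key) = 02 39, then zero-pad to 3 bytes: K' = 02 39 00.
K' ⊕ ipad = 34 0f 36.  K' ⊕ opad = 5e 65 5c.
Inner input = (K'⊕ipad) ∥ m = 34 0f 36 ∥ 48 4c a7 7e e2.
Inner hash: sum = 52+15+54+72+76+167+126+226 = 788 → 03 14.
Outer input = (K'⊕opad) ∥ inner = 5e 65 5c ∥ 03 14.
Outer hash (tag): sum = 94+101+92+3+20 = 310 → 01 36.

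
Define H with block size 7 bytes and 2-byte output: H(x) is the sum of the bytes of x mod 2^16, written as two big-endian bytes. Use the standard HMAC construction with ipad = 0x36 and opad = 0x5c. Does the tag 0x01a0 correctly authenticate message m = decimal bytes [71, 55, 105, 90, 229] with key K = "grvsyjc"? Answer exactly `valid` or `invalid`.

valid

Key "grvsyjc" = 67 72 76 73 79 6a 63 is exactly B = 7 bytes: K' = 67 72 76 73 79 6a 63.
K' ⊕ ipad = 51 44 40 45 4f 5c 55; K' ⊕ opad = 3b 2e 2a 2f 25 36 3f.
Inner hash: sum = 81+68+64+69+79+92+85+71+55+105+90+229 = 1088 → 04 40.
Outer hash (recomputed tag): sum = 59+46+42+47+37+54+63+4+64 = 416 → 01 a0.
Recomputed tag = 01a0; claimed = 01a0 → match.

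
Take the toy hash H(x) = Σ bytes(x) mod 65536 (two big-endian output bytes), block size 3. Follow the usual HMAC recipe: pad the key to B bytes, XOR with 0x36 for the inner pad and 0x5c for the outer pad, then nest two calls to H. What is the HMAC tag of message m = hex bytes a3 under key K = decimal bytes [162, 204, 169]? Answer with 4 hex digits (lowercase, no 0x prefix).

Key decimal bytes [162, 204, 169] = a2 cc a9 is exactly B = 3 bytes: K' = a2 cc a9.
K' ⊕ ipad = 94 fa 9f.  K' ⊕ opad = fe 90 f5.
Inner input = (K'⊕ipad) ∥ m = 94 fa 9f ∥ a3.
Inner hash: sum = 148+250+159+163 = 720 → 02 d0.
Outer input = (K'⊕opad) ∥ inner = fe 90 f5 ∥ 02 d0.
Outer hash (tag): sum = 254+144+245+2+208 = 853 → 03 55.

0355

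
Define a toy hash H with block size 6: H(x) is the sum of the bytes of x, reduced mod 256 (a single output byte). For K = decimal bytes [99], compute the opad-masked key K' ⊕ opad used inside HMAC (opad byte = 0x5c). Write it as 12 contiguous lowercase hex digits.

3f5c5c5c5c5c

Key decimal bytes [99] = 63 is 1 byte ≤ B = 6; zero-pad to 6 bytes: K' = 63 00 00 00 00 00.
XOR each byte with 0x5c: 63⊕5c=3f, 00⊕5c=5c, 00⊕5c=5c, 00⊕5c=5c, 00⊕5c=5c, 00⊕5c=5c.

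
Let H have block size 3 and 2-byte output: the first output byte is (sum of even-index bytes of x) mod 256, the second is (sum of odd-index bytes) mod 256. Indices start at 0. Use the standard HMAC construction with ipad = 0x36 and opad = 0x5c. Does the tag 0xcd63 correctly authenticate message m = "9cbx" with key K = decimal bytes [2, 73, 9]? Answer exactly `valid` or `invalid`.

valid

Key decimal bytes [2, 73, 9] = 02 49 09 is exactly B = 3 bytes: K' = 02 49 09.
K' ⊕ ipad = 34 7f 3f; K' ⊕ opad = 5e 15 55.
Inner hash: even-index sum = 334 mod 256 = 78; odd-index sum = 282 mod 256 = 26 → 4e 1a.
Outer hash (recomputed tag): even-index sum = 205 mod 256 = 205; odd-index sum = 99 mod 256 = 99 → cd 63.
Recomputed tag = cd63; claimed = cd63 → match.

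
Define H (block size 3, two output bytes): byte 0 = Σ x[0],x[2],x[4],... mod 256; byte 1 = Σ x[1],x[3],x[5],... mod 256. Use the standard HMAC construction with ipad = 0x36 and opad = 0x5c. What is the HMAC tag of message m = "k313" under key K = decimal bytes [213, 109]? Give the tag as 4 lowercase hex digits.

dcb0

Key decimal bytes [213, 109] = d5 6d is 2 bytes ≤ B = 3; zero-pad to 3 bytes: K' = d5 6d 00.
K' ⊕ ipad = e3 5b 36.  K' ⊕ opad = 89 31 5c.
Inner input = (K'⊕ipad) ∥ m = e3 5b 36 ∥ 6b 33 31 33.
Inner hash: even-index sum = 383 mod 256 = 127; odd-index sum = 247 mod 256 = 247 → 7f f7.
Outer input = (K'⊕opad) ∥ inner = 89 31 5c ∥ 7f f7.
Outer hash (tag): even-index sum = 476 mod 256 = 220; odd-index sum = 176 mod 256 = 176 → dc b0.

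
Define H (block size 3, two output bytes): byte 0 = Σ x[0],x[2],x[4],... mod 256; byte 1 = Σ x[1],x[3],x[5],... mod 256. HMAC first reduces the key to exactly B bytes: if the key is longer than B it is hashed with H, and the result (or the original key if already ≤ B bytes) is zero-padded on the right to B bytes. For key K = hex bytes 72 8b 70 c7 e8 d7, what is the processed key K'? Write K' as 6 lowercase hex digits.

|K| = 6 > B = 3, so first hash the key.
H(K): even-index sum = 458 mod 256 = 202; odd-index sum = 553 mod 256 = 41 → ca 29.
Zero-pad H(K) = ca 29 to 3 bytes: K' = ca 29 00.

ca2900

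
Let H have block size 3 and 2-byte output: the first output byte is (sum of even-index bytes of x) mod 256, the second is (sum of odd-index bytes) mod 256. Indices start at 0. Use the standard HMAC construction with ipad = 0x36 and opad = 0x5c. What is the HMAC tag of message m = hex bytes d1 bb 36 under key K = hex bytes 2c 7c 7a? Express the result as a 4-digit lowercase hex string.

e741

Key hex bytes 2c 7c 7a is exactly B = 3 bytes: K' = 2c 7c 7a.
K' ⊕ ipad = 1a 4a 4c.  K' ⊕ opad = 70 20 26.
Inner input = (K'⊕ipad) ∥ m = 1a 4a 4c ∥ d1 bb 36.
Inner hash: even-index sum = 289 mod 256 = 33; odd-index sum = 337 mod 256 = 81 → 21 51.
Outer input = (K'⊕opad) ∥ inner = 70 20 26 ∥ 21 51.
Outer hash (tag): even-index sum = 231 mod 256 = 231; odd-index sum = 65 mod 256 = 65 → e7 41.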